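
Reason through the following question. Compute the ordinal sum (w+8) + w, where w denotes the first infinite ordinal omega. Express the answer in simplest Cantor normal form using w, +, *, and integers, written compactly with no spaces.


Compute (w+8) + w.
Ordinal + is associative but NOT commutative; for finite n>0, n + w = w but w + n stays w+n.
(w+8) + w = w + (8+w) = w + w = w*2 (the finite tail 8 is absorbed by the right w).
Result = w*2

w*2


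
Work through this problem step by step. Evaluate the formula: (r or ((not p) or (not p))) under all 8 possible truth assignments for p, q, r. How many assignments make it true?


Check all 8 assignments:
p=0, q=0, r=0: 1
p=0, q=0, r=1: 1
p=0, q=1, r=0: 1
p=0, q=1, r=1: 1
p=1, q=0, r=0: 0
p=1, q=0, r=1: 1
p=1, q=1, r=0: 0
p=1, q=1, r=1: 1
Count of True = 6

6


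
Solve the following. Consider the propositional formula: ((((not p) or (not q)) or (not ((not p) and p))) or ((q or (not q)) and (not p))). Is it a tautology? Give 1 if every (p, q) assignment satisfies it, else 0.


Check all 4 assignments:
p=0, q=0: 1
p=0, q=1: 1
p=1, q=0: 1
p=1, q=1: 1
Satisfying count = 4/4.
Tautology iff count = 4: yes.

1


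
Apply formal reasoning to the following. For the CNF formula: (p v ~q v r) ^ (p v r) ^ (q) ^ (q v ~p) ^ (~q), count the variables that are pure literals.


Check each variable for pure literal status:
p: mixed (not pure)
q: mixed (not pure)
r: pure positive
Pure literal count = 1

1


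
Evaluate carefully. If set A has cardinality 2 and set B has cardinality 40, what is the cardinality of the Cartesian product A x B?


The Cartesian product A x B contains all ordered pairs (a, b).
|A x B| = |A| * |B| = 2 * 40 = 80

80


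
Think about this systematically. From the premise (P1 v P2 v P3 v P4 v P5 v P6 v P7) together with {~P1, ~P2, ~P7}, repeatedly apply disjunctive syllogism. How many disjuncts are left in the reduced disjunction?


Original disjuncts (7): P1, P2, P3, P4, P5, P6, P7
Negated (eliminate): ~P1, ~P2, ~P7
Remaining disjuncts: P3, P4, P5, P6
Count = 7 - 3 = 4

4


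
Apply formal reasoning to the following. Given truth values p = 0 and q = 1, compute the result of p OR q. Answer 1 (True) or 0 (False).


p = 0, q = 1
Operation: p OR q
Evaluate: 0 OR 1 = 1

1


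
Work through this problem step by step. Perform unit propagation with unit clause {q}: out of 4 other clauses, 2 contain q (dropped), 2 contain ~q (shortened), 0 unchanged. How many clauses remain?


Satisfied (removed): 2
Shortened (remain): 2
Unchanged (remain): 0
Remaining = 2 + 0 = 2

2


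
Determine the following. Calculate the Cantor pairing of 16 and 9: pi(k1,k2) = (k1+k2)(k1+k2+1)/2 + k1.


k1 + k2 = 25
(k1+k2)(k1+k2+1)/2 = 25 * 26 / 2 = 325
pi = 325 + 16 = 341

341


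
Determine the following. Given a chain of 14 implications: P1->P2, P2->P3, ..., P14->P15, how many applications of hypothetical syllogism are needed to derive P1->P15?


With 14 implications in a chain connecting 15 propositions:
P1->P2, P2->P3, ..., P14->P15
Steps needed = (number of implications) - 1 = 14 - 1 = 13

13


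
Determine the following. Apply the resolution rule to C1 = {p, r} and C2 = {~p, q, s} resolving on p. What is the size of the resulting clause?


Remove p from C1 and ~p from C2.
C1 remainder: {r}
C2 remainder: {q, s}
Union (resolvent): {q, r, s}
Resolvent has 3 literal(s).

3


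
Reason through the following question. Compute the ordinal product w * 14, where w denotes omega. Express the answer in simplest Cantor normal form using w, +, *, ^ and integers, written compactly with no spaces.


Compute w * 14.
Ordinal * is associative and left-distributive over +, but NOT commutative; for finite n>1, n*w = w but w*n stays w*n.
w * 14 means 14 copies of w concatenated: w*14.
Result = w*14

w*14


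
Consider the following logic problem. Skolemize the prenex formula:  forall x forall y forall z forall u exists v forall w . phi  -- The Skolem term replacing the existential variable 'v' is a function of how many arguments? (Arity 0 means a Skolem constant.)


Quantifier prefix: forall x forall y forall z forall u exists v forall w
'v' is existentially quantified at position 5.
Universal variables preceding it: x, y, z, u
Skolem function arity = 4

4


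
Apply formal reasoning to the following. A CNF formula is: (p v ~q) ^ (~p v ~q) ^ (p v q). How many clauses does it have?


A CNF formula is a conjunction of clauses.
Clauses are separated by ^.
Counting the conjuncts: 3 clauses.

3


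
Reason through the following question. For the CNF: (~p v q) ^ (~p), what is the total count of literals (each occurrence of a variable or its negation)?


Counting literals in each clause:
Clause 1: 2 literal(s)
Clause 2: 1 literal(s)
Total = 3

3


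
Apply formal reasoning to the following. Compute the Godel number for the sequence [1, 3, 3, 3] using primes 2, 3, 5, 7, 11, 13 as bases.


Encode each element as an exponent of the corresponding prime:
  2^1 = 2
  3^3 = 27
  5^3 = 125
  7^3 = 343
Product = 2 * 27 * 125 * 343 = 2315250

2315250


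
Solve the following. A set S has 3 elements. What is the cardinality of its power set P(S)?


The power set of a set with n elements has 2^n elements.
|P(S)| = 2^3 = 8

8


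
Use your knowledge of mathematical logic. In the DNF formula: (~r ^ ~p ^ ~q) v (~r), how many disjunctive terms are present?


A DNF formula is a disjunction of terms (conjunctions).
Terms are separated by v.
Counting the disjuncts: 2 terms.

2


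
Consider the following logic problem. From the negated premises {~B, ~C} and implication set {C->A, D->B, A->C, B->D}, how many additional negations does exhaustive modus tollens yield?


Initial negated facts: {~B, ~C}
Apply modus tollens to closure:
  ~B and D->B  =>  ~D
  ~C and A->C  =>  ~A
Final negated: {~A, ~B, ~C, ~D}
New negations: {~A, ~D}
Count = 2

2


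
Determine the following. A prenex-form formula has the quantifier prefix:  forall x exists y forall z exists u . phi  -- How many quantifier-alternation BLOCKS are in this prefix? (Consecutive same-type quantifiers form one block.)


Quantifier-type sequence: A E A E  (A=forall, E=exists)
Group into maximal same-type runs:
  Ax1 | Ex1 | Ax1 | Ex1
Number of blocks = 4

4


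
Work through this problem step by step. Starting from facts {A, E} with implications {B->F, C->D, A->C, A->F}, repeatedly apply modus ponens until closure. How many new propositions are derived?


Initial facts: {A, E}
Apply modus ponens to closure:
  A and A->C  =>  C
  A and A->F  =>  F
  C and C->D  =>  D
Final known: {A, C, D, E, F}
New propositions: {C, D, F}
Count = 3

3


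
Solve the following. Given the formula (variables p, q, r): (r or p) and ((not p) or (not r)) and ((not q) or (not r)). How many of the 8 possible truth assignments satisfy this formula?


Evaluate all 8 assignments for p, q, r:
p=0, q=0, r=0: 0
p=0, q=0, r=1: 1
p=0, q=1, r=0: 0
p=0, q=1, r=1: 0
p=1, q=0, r=0: 1
p=1, q=0, r=1: 0
p=1, q=1, r=0: 1
p=1, q=1, r=1: 0
Satisfying count = 3

3


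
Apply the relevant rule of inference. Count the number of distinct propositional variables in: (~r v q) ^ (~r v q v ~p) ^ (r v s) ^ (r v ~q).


Identify each variable that appears in the formula.
Variables found: p, q, r, s
Count = 4

4


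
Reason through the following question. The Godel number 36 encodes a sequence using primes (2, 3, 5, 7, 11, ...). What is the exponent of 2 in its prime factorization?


Factorize 36 by dividing by 2 repeatedly.
Division steps: 2 divides 36 exactly 2 time(s).
Exponent of 2 = 2

2


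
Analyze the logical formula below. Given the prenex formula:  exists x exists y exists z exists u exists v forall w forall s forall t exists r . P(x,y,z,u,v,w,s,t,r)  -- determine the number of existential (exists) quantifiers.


Quantifier prefix: exists x exists y exists z exists u exists v forall w forall s forall t exists r
Mark each quantifier type:
  E E E E E U U U E
Universal count = 3, Existential count = 6
Asked for existential (exists) quantifiers: 6

6


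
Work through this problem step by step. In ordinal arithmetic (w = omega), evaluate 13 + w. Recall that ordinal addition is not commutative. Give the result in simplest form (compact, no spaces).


Compute 13 + w.
Ordinal + is associative but NOT commutative; for finite n>0, n + w = w but w + n stays w+n.
Any finite left addend is absorbed by w on the right: 13 + w = w.
Result = w

w


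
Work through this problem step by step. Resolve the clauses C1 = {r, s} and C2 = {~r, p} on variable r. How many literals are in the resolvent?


Remove r from C1 and ~r from C2.
C1 remainder: {s}
C2 remainder: {p}
Union (resolvent): {p, s}
Resolvent has 2 literal(s).

2


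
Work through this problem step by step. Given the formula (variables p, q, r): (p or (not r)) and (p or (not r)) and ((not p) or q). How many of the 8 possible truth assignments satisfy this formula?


Evaluate all 8 assignments for p, q, r:
p=0, q=0, r=0: 1
p=0, q=0, r=1: 0
p=0, q=1, r=0: 1
p=0, q=1, r=1: 0
p=1, q=0, r=0: 0
p=1, q=0, r=1: 0
p=1, q=1, r=0: 1
p=1, q=1, r=1: 1
Satisfying count = 4

4


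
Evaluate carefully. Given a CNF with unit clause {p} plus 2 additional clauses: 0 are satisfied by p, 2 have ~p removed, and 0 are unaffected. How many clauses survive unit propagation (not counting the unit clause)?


Satisfied (removed): 0
Shortened (remain): 2
Unchanged (remain): 0
Remaining = 2 + 0 = 2

2


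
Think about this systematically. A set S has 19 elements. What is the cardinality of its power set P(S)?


The power set of a set with n elements has 2^n elements.
|P(S)| = 2^19 = 524288

524288


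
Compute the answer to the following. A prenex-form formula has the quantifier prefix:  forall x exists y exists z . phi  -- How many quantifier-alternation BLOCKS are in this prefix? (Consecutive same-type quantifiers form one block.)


Quantifier-type sequence: A E E  (A=forall, E=exists)
Group into maximal same-type runs:
  Ax1 | Ex2
Number of blocks = 2

2


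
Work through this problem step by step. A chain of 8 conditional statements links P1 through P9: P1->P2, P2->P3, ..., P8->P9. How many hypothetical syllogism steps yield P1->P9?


With 8 implications in a chain connecting 9 propositions:
P1->P2, P2->P3, ..., P8->P9
Steps needed = (number of implications) - 1 = 8 - 1 = 7

7


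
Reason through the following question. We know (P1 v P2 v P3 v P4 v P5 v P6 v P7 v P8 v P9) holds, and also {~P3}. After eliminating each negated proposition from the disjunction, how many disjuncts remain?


Original disjuncts (9): P1, P2, P3, P4, P5, P6, P7, P8, P9
Negated (eliminate): ~P3
Remaining disjuncts: P1, P2, P4, P5, P6, P7, P8, P9
Count = 9 - 1 = 8

8


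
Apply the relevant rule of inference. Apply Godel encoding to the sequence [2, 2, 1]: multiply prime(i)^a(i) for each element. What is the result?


Encode each element as an exponent of the corresponding prime:
  2^2 = 4
  3^2 = 9
  5^1 = 5
Product = 4 * 9 * 5 = 180

180


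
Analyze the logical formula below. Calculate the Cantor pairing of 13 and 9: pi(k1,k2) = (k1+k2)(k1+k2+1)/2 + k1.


k1 + k2 = 22
(k1+k2)(k1+k2+1)/2 = 22 * 23 / 2 = 253
pi = 253 + 13 = 266

266


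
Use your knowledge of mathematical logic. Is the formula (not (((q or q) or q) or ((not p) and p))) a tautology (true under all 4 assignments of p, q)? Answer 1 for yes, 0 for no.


Check all 4 assignments:
p=0, q=0: 1
p=0, q=1: 0
p=1, q=0: 1
p=1, q=1: 0
Satisfying count = 2/4.
Tautology iff count = 4: no.

0


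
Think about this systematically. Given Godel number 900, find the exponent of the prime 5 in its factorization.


Factorize 900 by dividing by 5 repeatedly.
Division steps: 5 divides 900 exactly 2 time(s).
Exponent of 5 = 2

2


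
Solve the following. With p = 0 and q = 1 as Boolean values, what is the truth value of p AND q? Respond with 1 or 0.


p = 0, q = 1
Operation: p AND q
Evaluate: 0 AND 1 = 0

0


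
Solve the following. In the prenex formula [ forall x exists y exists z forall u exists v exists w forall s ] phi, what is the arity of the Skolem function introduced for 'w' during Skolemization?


Quantifier prefix: forall x exists y exists z forall u exists v exists w forall s
'w' is existentially quantified at position 6.
Universal variables preceding it: x, u
Skolem function arity = 2

2


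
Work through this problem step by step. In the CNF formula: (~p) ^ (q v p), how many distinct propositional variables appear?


Identify each variable that appears in the formula.
Variables found: p, q
Count = 2

2


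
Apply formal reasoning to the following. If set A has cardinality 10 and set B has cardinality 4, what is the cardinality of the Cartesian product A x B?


The Cartesian product A x B contains all ordered pairs (a, b).
|A x B| = |A| * |B| = 10 * 4 = 40

40


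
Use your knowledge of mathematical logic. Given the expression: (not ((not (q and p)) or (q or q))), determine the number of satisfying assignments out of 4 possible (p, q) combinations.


Check all 4 assignments:
p=0, q=0: 0
p=0, q=1: 0
p=1, q=0: 0
p=1, q=1: 0
Count of True = 0

0


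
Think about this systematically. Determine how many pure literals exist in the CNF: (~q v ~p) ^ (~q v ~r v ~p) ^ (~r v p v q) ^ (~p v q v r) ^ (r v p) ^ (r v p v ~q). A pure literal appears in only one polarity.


Check each variable for pure literal status:
p: mixed (not pure)
q: mixed (not pure)
r: mixed (not pure)
Pure literal count = 0

0


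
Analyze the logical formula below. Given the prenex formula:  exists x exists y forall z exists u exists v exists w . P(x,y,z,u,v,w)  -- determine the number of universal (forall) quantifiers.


Quantifier prefix: exists x exists y forall z exists u exists v exists w
Mark each quantifier type:
  E E U E E E
Universal count = 1, Existential count = 5
Asked for universal (forall) quantifiers: 1

1


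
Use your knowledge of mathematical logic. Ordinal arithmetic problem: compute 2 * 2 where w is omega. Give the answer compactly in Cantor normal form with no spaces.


Compute 2 * 2.
Ordinal * is associative and left-distributive over +, but NOT commutative; for finite n>1, n*w = w but w*n stays w*n.
Both finite; ordinal * agrees with natural *: 2 * 2 = 4.
Result = 4

4


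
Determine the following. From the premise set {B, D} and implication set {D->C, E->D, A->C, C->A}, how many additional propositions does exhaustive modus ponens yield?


Initial facts: {B, D}
Apply modus ponens to closure:
  D and D->C  =>  C
  C and C->A  =>  A
Final known: {A, B, C, D}
New propositions: {A, C}
Count = 2

2


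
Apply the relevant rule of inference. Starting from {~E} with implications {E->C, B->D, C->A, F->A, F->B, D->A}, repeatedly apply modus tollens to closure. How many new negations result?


Initial negated facts: {~E}
Apply modus tollens to closure:
  (no implication fires)
Final negated: {~E}
New negations: {(none)}
Count = 0

0


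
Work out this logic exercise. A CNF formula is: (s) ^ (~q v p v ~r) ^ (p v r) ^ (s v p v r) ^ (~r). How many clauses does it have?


A CNF formula is a conjunction of clauses.
Clauses are separated by ^.
Counting the conjuncts: 5 clauses.

5


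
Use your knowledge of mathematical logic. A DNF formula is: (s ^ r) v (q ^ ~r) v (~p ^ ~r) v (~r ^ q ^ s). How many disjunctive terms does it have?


A DNF formula is a disjunction of terms (conjunctions).
Terms are separated by v.
Counting the disjuncts: 4 terms.

4


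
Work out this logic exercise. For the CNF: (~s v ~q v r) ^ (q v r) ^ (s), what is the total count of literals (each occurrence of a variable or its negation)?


Counting literals in each clause:
Clause 1: 3 literal(s)
Clause 2: 2 literal(s)
Clause 3: 1 literal(s)
Total = 6

6


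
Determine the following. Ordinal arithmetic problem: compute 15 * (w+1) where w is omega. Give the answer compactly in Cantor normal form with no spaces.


Compute 15 * (w+1).
Ordinal * is associative and left-distributive over +, but NOT commutative; for finite n>1, n*w = w but w*n stays w*n.
By left-distributivity: 15 * (w+1) = 15*w + 15*1 = w + 15 = w+15.
Result = w+15

w+15


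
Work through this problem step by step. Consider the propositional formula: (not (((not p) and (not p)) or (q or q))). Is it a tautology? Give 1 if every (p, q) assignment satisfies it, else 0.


Check all 4 assignments:
p=0, q=0: 0
p=0, q=1: 0
p=1, q=0: 1
p=1, q=1: 0
Satisfying count = 1/4.
Tautology iff count = 4: no.

0


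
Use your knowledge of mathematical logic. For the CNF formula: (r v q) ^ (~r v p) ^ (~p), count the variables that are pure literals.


Check each variable for pure literal status:
p: mixed (not pure)
q: pure positive
r: mixed (not pure)
Pure literal count = 1

1


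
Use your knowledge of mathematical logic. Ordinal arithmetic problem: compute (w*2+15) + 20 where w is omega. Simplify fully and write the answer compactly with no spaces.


Compute (w*2+15) + 20.
Ordinal + is associative but NOT commutative; for finite n>0, n + w = w but w + n stays w+n.
By associativity: (w*2+15) + 20 = w*2 + (15+20) = w*2+35.
Result = w*2+35

w*2+35


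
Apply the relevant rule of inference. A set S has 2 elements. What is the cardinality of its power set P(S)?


The power set of a set with n elements has 2^n elements.
|P(S)| = 2^2 = 4

4


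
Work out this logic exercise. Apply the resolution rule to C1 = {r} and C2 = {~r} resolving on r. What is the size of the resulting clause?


Remove r from C1 and ~r from C2.
C1 remainder: {}
C2 remainder: {}
Union (resolvent): {} (empty clause)
Resolvent has 0 literal(s).

0


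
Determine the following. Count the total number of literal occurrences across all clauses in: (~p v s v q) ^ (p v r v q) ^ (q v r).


Counting literals in each clause:
Clause 1: 3 literal(s)
Clause 2: 3 literal(s)
Clause 3: 2 literal(s)
Total = 8

8


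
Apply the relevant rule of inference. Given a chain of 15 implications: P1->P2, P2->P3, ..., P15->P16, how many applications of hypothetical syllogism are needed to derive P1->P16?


With 15 implications in a chain connecting 16 propositions:
P1->P2, P2->P3, ..., P15->P16
Steps needed = (number of implications) - 1 = 15 - 1 = 14

14


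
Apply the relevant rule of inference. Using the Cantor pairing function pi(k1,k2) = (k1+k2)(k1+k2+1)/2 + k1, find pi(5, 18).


k1 + k2 = 23
(k1+k2)(k1+k2+1)/2 = 23 * 24 / 2 = 276
pi = 276 + 5 = 281

281


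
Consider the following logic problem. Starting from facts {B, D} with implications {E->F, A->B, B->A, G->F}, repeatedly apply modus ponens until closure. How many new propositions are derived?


Initial facts: {B, D}
Apply modus ponens to closure:
  B and B->A  =>  A
Final known: {A, B, D}
New propositions: {A}
Count = 1

1


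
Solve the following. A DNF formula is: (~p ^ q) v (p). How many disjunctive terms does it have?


A DNF formula is a disjunction of terms (conjunctions).
Terms are separated by v.
Counting the disjuncts: 2 terms.

2


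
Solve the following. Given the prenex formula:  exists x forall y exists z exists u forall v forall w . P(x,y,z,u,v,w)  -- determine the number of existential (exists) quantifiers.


Quantifier prefix: exists x forall y exists z exists u forall v forall w
Mark each quantifier type:
  E U E E U U
Universal count = 3, Existential count = 3
Asked for existential (exists) quantifiers: 3

3


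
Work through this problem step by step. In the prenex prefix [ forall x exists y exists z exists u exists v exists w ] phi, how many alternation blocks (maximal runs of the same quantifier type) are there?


Quantifier-type sequence: A E E E E E  (A=forall, E=exists)
Group into maximal same-type runs:
  Ax1 | Ex5
Number of blocks = 2

2


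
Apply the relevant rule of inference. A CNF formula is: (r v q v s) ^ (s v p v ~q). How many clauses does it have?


A CNF formula is a conjunction of clauses.
Clauses are separated by ^.
Counting the conjuncts: 2 clauses.

2


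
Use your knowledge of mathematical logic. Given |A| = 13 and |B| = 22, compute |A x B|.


The Cartesian product A x B contains all ordered pairs (a, b).
|A x B| = |A| * |B| = 13 * 22 = 286

286


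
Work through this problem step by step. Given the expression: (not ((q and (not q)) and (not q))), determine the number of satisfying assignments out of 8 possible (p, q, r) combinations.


Check all 8 assignments:
p=0, q=0, r=0: 1
p=0, q=0, r=1: 1
p=0, q=1, r=0: 1
p=0, q=1, r=1: 1
p=1, q=0, r=0: 1
p=1, q=0, r=1: 1
p=1, q=1, r=0: 1
p=1, q=1, r=1: 1
Count of True = 8

8


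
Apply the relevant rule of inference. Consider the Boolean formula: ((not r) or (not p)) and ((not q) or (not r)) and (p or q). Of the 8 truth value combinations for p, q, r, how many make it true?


Evaluate all 8 assignments for p, q, r:
p=0, q=0, r=0: 0
p=0, q=0, r=1: 0
p=0, q=1, r=0: 1
p=0, q=1, r=1: 0
p=1, q=0, r=0: 1
p=1, q=0, r=1: 0
p=1, q=1, r=0: 1
p=1, q=1, r=1: 0
Satisfying count = 3

3


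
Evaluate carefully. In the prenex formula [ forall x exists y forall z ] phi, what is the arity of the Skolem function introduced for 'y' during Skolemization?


Quantifier prefix: forall x exists y forall z
'y' is existentially quantified at position 2.
Universal variables preceding it: x
Skolem function arity = 1

1


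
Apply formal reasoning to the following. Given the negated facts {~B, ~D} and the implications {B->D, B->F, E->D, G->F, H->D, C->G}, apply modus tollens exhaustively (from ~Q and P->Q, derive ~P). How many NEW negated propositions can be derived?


Initial negated facts: {~B, ~D}
Apply modus tollens to closure:
  ~D and E->D  =>  ~E
  ~D and H->D  =>  ~H
Final negated: {~B, ~D, ~E, ~H}
New negations: {~E, ~H}
Count = 2

2


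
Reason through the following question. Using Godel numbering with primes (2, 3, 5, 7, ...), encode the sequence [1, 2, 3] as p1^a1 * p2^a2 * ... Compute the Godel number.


Encode each element as an exponent of the corresponding prime:
  2^1 = 2
  3^2 = 9
  5^3 = 125
Product = 2 * 9 * 125 = 2250

2250


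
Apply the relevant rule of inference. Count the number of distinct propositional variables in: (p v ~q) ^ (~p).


Identify each variable that appears in the formula.
Variables found: p, q
Count = 2

2


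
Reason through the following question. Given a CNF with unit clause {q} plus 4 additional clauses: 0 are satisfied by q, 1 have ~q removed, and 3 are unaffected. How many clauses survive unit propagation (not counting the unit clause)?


Satisfied (removed): 0
Shortened (remain): 1
Unchanged (remain): 3
Remaining = 1 + 3 = 4

4


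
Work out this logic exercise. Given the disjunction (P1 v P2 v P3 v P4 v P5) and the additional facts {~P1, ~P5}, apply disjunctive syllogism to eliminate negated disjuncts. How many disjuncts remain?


Original disjuncts (5): P1, P2, P3, P4, P5
Negated (eliminate): ~P1, ~P5
Remaining disjuncts: P2, P3, P4
Count = 5 - 2 = 3

3


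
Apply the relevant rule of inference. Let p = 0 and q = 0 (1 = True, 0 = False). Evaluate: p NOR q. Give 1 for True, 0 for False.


p = 0, q = 0
Operation: p NOR q
Evaluate: 0 NOR 0 = 1

1


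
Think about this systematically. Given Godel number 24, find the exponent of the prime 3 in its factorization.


Factorize 24 by dividing by 3 repeatedly.
Division steps: 3 divides 24 exactly 1 time(s).
Exponent of 3 = 1

1


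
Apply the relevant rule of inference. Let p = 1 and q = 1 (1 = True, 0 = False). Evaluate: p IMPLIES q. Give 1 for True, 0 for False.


p = 1, q = 1
Operation: p IMPLIES q
Evaluate: 1 IMPLIES 1 = 1

1


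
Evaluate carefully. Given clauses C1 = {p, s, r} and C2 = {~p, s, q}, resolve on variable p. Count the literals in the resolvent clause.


Remove p from C1 and ~p from C2.
C1 remainder: {s, r}
C2 remainder: {s, q}
Union (resolvent): {q, r, s}
Resolvent has 3 literal(s).

3


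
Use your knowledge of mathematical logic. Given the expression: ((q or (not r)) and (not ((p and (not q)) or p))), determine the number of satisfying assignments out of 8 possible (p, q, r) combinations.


Check all 8 assignments:
p=0, q=0, r=0: 1
p=0, q=0, r=1: 0
p=0, q=1, r=0: 1
p=0, q=1, r=1: 1
p=1, q=0, r=0: 0
p=1, q=0, r=1: 0
p=1, q=1, r=0: 0
p=1, q=1, r=1: 0
Count of True = 3

3


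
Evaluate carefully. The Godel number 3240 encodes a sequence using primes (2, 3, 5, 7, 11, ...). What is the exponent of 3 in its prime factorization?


Factorize 3240 by dividing by 3 repeatedly.
Division steps: 3 divides 3240 exactly 4 time(s).
Exponent of 3 = 4

4


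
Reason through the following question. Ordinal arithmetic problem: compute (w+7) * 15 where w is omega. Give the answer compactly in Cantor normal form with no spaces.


Compute (w+7) * 15.
Ordinal * is associative and left-distributive over +, but NOT commutative; for finite n>1, n*w = w but w*n stays w*n.
(w+7) * 15 = (w+7) repeated 15 times. Each intermediate +7 is absorbed by the following w; only the last survives: w*15+7.
Result = w*15+7

w*15+7


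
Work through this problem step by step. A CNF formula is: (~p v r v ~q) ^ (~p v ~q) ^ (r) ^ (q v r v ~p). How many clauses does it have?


A CNF formula is a conjunction of clauses.
Clauses are separated by ^.
Counting the conjuncts: 4 clauses.

4


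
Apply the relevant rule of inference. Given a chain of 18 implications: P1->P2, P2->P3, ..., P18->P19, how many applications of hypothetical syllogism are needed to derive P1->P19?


With 18 implications in a chain connecting 19 propositions:
P1->P2, P2->P3, ..., P18->P19
Steps needed = (number of implications) - 1 = 18 - 1 = 17

17


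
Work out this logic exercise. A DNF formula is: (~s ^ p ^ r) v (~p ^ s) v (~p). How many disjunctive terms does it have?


A DNF formula is a disjunction of terms (conjunctions).
Terms are separated by v.
Counting the disjuncts: 3 terms.

3


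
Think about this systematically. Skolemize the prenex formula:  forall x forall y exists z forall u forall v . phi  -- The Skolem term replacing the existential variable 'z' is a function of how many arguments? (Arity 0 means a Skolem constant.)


Quantifier prefix: forall x forall y exists z forall u forall v
'z' is existentially quantified at position 3.
Universal variables preceding it: x, y
Skolem function arity = 2

2


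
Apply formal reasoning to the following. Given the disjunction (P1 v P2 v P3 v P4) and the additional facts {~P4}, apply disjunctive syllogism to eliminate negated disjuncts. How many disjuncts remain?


Original disjuncts (4): P1, P2, P3, P4
Negated (eliminate): ~P4
Remaining disjuncts: P1, P2, P3
Count = 4 - 1 = 3

3


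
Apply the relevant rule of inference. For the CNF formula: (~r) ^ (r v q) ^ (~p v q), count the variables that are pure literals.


Check each variable for pure literal status:
p: pure negative
q: pure positive
r: mixed (not pure)
Pure literal count = 2

2


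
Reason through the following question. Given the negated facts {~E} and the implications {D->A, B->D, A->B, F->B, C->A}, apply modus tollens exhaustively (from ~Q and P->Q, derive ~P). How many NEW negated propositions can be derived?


Initial negated facts: {~E}
Apply modus tollens to closure:
  (no implication fires)
Final negated: {~E}
New negations: {(none)}
Count = 0

0


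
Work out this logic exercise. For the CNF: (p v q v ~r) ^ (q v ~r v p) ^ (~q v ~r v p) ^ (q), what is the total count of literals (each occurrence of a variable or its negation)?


Counting literals in each clause:
Clause 1: 3 literal(s)
Clause 2: 3 literal(s)
Clause 3: 3 literal(s)
Clause 4: 1 literal(s)
Total = 10

10


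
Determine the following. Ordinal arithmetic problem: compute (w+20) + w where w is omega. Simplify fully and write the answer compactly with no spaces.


Compute (w+20) + w.
Ordinal + is associative but NOT commutative; for finite n>0, n + w = w but w + n stays w+n.
(w+20) + w = w + (20+w) = w + w = w*2 (the finite tail 20 is absorbed by the right w).
Result = w*2

w*2


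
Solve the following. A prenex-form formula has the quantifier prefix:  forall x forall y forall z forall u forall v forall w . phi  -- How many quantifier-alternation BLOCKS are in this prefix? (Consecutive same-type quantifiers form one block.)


Quantifier-type sequence: A A A A A A  (A=forall, E=exists)
Group into maximal same-type runs:
  Ax6
Number of blocks = 1

1


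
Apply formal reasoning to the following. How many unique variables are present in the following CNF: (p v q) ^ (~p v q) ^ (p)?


Identify each variable that appears in the formula.
Variables found: p, q
Count = 2

2


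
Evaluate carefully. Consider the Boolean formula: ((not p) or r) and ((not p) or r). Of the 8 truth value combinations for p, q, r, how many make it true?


Evaluate all 8 assignments for p, q, r:
p=0, q=0, r=0: 1
p=0, q=0, r=1: 1
p=0, q=1, r=0: 1
p=0, q=1, r=1: 1
p=1, q=0, r=0: 0
p=1, q=0, r=1: 1
p=1, q=1, r=0: 0
p=1, q=1, r=1: 1
Satisfying count = 6

6


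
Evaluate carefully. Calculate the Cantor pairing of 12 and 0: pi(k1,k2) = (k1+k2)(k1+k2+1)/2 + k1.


k1 + k2 = 12
(k1+k2)(k1+k2+1)/2 = 12 * 13 / 2 = 78
pi = 78 + 12 = 90

90


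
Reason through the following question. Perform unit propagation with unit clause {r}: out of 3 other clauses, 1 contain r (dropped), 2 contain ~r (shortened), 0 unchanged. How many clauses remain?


Satisfied (removed): 1
Shortened (remain): 2
Unchanged (remain): 0
Remaining = 2 + 0 = 2

2


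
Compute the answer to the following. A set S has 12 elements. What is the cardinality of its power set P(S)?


The power set of a set with n elements has 2^n elements.
|P(S)| = 2^12 = 4096

4096


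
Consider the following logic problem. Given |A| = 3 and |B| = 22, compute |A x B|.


The Cartesian product A x B contains all ordered pairs (a, b).
|A x B| = |A| * |B| = 3 * 22 = 66

66


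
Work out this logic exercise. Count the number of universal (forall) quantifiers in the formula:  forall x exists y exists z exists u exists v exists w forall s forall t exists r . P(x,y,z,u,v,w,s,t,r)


Quantifier prefix: forall x exists y exists z exists u exists v exists w forall s forall t exists r
Mark each quantifier type:
  U E E E E E U U E
Universal count = 3, Existential count = 6
Asked for universal (forall) quantifiers: 3

3


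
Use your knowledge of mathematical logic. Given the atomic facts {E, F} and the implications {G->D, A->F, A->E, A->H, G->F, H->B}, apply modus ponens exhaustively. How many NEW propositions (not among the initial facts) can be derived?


Initial facts: {E, F}
Apply modus ponens to closure:
  (no implication fires)
Final known: {E, F}
New propositions: {(none)}
Count = 0

0


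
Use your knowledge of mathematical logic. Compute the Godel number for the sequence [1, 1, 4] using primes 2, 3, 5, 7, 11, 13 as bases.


Encode each element as an exponent of the corresponding prime:
  2^1 = 2
  3^1 = 3
  5^4 = 625
Product = 2 * 3 * 625 = 3750

3750


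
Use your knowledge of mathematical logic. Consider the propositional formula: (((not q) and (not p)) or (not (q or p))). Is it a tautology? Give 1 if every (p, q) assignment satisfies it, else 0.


Check all 4 assignments:
p=0, q=0: 1
p=0, q=1: 0
p=1, q=0: 0
p=1, q=1: 0
Satisfying count = 1/4.
Tautology iff count = 4: no.

0


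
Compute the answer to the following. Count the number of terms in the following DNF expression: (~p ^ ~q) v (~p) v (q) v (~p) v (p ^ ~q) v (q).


A DNF formula is a disjunction of terms (conjunctions).
Terms are separated by v.
Counting the disjuncts: 6 terms.

6


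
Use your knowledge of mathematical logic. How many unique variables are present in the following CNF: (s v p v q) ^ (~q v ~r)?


Identify each variable that appears in the formula.
Variables found: p, q, r, s
Count = 4

4


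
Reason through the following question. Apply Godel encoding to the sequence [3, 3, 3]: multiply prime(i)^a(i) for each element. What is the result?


Encode each element as an exponent of the corresponding prime:
  2^3 = 8
  3^3 = 27
  5^3 = 125
Product = 8 * 27 * 125 = 27000

27000


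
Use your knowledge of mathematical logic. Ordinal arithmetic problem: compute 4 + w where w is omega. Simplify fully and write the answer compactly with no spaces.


Compute 4 + w.
Ordinal + is associative but NOT commutative; for finite n>0, n + w = w but w + n stays w+n.
Any finite left addend is absorbed by w on the right: 4 + w = w.
Result = w

w


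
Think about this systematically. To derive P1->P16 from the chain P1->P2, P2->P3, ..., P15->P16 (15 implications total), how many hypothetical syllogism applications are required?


With 15 implications in a chain connecting 16 propositions:
P1->P2, P2->P3, ..., P15->P16
Steps needed = (number of implications) - 1 = 15 - 1 = 14

14


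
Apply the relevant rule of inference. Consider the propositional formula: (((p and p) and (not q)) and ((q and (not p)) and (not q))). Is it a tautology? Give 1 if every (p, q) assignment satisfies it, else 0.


Check all 4 assignments:
p=0, q=0: 0
p=0, q=1: 0
p=1, q=0: 0
p=1, q=1: 0
Satisfying count = 0/4.
Tautology iff count = 4: no.

0


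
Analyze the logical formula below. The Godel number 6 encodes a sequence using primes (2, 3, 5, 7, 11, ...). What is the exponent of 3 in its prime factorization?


Factorize 6 by dividing by 3 repeatedly.
Division steps: 3 divides 6 exactly 1 time(s).
Exponent of 3 = 1

1


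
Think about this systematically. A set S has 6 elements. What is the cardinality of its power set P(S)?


The power set of a set with n elements has 2^n elements.
|P(S)| = 2^6 = 64

64


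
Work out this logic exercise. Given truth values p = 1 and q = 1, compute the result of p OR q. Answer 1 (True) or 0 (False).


p = 1, q = 1
Operation: p OR q
Evaluate: 1 OR 1 = 1

1


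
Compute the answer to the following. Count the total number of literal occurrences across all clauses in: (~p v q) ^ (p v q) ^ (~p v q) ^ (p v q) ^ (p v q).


Counting literals in each clause:
Clause 1: 2 literal(s)
Clause 2: 2 literal(s)
Clause 3: 2 literal(s)
Clause 4: 2 literal(s)
Clause 5: 2 literal(s)
Total = 10

10


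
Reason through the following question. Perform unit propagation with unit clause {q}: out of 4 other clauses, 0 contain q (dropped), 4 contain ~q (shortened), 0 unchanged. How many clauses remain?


Satisfied (removed): 0
Shortened (remain): 4
Unchanged (remain): 0
Remaining = 4 + 0 = 4

4


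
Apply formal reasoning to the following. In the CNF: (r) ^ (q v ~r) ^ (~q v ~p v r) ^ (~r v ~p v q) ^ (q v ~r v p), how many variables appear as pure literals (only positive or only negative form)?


Check each variable for pure literal status:
p: mixed (not pure)
q: mixed (not pure)
r: mixed (not pure)
Pure literal count = 0

0


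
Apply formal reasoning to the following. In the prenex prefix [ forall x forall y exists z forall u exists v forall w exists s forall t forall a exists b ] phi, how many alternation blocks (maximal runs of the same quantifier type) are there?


Quantifier-type sequence: A A E A E A E A A E  (A=forall, E=exists)
Group into maximal same-type runs:
  Ax2 | Ex1 | Ax1 | Ex1 | Ax1 | Ex1 | Ax2 | Ex1
Number of blocks = 8

8


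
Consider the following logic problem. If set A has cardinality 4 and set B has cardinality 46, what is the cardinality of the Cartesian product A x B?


The Cartesian product A x B contains all ordered pairs (a, b).
|A x B| = |A| * |B| = 4 * 46 = 184

184


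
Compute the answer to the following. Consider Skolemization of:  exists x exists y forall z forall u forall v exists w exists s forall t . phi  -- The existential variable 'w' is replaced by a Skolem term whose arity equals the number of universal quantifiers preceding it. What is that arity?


Quantifier prefix: exists x exists y forall z forall u forall v exists w exists s forall t
'w' is existentially quantified at position 6.
Universal variables preceding it: z, u, v
Skolem function arity = 3

3


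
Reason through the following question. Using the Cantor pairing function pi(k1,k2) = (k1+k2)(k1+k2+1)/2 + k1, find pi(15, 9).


k1 + k2 = 24
(k1+k2)(k1+k2+1)/2 = 24 * 25 / 2 = 300
pi = 300 + 15 = 315

315


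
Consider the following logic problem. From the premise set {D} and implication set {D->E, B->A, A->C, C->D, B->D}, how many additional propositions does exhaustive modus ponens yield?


Initial facts: {D}
Apply modus ponens to closure:
  D and D->E  =>  E
Final known: {D, E}
New propositions: {E}
Count = 1

1


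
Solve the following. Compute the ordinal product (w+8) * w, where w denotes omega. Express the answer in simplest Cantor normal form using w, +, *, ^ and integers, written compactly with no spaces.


Compute (w+8) * w.
Ordinal * is associative and left-distributive over +, but NOT commutative; for finite n>1, n*w = w but w*n stays w*n.
(w+8) * w = sup{(w+8)*k : k<w} = sup{w*k+8} = w^2 (the +8 tail is absorbed in the limit).
Result = w^2

w^2


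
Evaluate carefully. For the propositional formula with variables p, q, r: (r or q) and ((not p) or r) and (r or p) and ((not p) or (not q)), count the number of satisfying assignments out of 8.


Evaluate all 8 assignments for p, q, r:
p=0, q=0, r=0: 0
p=0, q=0, r=1: 1
p=0, q=1, r=0: 0
p=0, q=1, r=1: 1
p=1, q=0, r=0: 0
p=1, q=0, r=1: 1
p=1, q=1, r=0: 0
p=1, q=1, r=1: 0
Satisfying count = 3

3


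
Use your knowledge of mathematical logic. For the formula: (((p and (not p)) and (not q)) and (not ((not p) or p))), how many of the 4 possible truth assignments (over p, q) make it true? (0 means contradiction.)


Check all 4 assignments:
p=0, q=0: 0
p=0, q=1: 0
p=1, q=0: 0
p=1, q=1: 0
Count of True = 0

0


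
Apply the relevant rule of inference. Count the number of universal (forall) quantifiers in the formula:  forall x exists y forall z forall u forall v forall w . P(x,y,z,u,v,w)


Quantifier prefix: forall x exists y forall z forall u forall v forall w
Mark each quantifier type:
  U E U U U U
Universal count = 5, Existential count = 1
Asked for universal (forall) quantifiers: 5

5


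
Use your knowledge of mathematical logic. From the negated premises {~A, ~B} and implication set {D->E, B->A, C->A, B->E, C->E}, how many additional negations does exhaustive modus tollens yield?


Initial negated facts: {~A, ~B}
Apply modus tollens to closure:
  ~A and C->A  =>  ~C
Final negated: {~A, ~B, ~C}
New negations: {~C}
Count = 1

1


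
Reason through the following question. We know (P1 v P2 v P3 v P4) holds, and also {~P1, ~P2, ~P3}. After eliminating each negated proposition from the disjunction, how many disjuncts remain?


Original disjuncts (4): P1, P2, P3, P4
Negated (eliminate): ~P1, ~P2, ~P3
Remaining disjuncts: P4
Count = 4 - 3 = 1

1


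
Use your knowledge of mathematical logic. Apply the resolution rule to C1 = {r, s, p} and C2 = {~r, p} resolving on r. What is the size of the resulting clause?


Remove r from C1 and ~r from C2.
C1 remainder: {s, p}
C2 remainder: {p}
Union (resolvent): {p, s}
Resolvent has 2 literal(s).

2


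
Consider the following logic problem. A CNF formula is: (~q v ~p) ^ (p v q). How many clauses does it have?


A CNF formula is a conjunction of clauses.
Clauses are separated by ^.
Counting the conjuncts: 2 clauses.

2


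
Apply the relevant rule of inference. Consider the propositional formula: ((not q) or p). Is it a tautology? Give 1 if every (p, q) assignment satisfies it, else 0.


Check all 4 assignments:
p=0, q=0: 1
p=0, q=1: 0
p=1, q=0: 1
p=1, q=1: 1
Satisfying count = 3/4.
Tautology iff count = 4: no.

0


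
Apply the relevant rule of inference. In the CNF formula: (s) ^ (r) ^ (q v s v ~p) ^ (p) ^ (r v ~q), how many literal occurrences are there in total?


Counting literals in each clause:
Clause 1: 1 literal(s)
Clause 2: 1 literal(s)
Clause 3: 3 literal(s)
Clause 4: 1 literal(s)
Clause 5: 2 literal(s)
Total = 8

8
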